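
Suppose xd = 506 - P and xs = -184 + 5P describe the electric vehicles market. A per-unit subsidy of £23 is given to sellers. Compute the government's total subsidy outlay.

Government cost = 56603/6

Pre-subsidy: 506 - P = -184 + 5P gives P* = 115, x* = 391.
With the subsidy, sellers receive Ps = Pb + 23 for each unit, where Pb is the price buyers pay.
Supply in terms of Pb becomes xs = -184 + 5(Pb + 23) = -69 + 5Pb. Setting this equal to demand: 506 - Pb = -69 + 5Pb, so Pb = 575/6.
Sellers receive Ps = 575/6 + 23 = 713/6; x' = 506 − 1·(575/6) = 2461/6.
Government outlay = subsidy × quantity = 23 × 2461/6 = 56603/6.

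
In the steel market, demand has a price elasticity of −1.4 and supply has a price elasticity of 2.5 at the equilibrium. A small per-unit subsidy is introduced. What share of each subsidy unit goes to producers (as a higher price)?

For a small subsidy around the equilibrium, the benefit split depends on the relative slopes, which at a point are proportional to the elasticities.
Buyer share = εs/(εs + |εd|) = 2.5/(2.5 + 1.4) = 25/39; seller share = |εd|/(εs + |εd|) = 14/39.
So producers capture 14/39 of the subsidy.

Producer share = 14/39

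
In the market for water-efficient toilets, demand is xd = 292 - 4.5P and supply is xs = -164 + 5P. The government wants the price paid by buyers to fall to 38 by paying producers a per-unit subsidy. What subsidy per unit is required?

At a buyer price of 38, quantity demanded is 292 − 4.5·38 = 121.
Sellers supply 121 only when they receive Ps with -164 + 5·Ps = 121, i.e. Ps = 57.
s = Ps − Pb = 57 − 38 = 19.

Required subsidy s = 19 per unit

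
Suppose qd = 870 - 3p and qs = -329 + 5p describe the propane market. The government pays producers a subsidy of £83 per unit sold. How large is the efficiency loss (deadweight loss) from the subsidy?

Deadweight loss = £6458.4375

Pre-subsidy: 870 - 3p = -329 + 5p gives p* = 149.875, q* = 420.375.
With the subsidy, sellers receive ps = pb + 83 for each unit, where pb is the price buyers pay.
Supply in terms of pb becomes qs = -329 + 5(pb + 83) = 86 + 5pb. Setting this equal to demand: 870 - 3pb = 86 + 5pb, so pb = 98.
Sellers receive ps = 98 + 83 = 181; q' = 870 − 3·98 = 576.
The subsidy expands output by 576 − 420.375 = 155.625 past the efficient level; on those units the gap between marginal cost and willingness to pay runs from 0 up to 83.
DWL = ½ × 83 × 155.625 = 6458.4375.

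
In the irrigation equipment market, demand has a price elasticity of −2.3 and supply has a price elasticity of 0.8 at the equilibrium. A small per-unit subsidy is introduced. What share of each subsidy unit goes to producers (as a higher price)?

Producer share = 23/31

For a small subsidy around the equilibrium, the benefit split depends on the relative slopes, which at a point are proportional to the elasticities.
Buyer share = εs/(εs + |εd|) = 0.8/(0.8 + 2.3) = 8/31; seller share = |εd|/(εs + |εd|) = 23/31.
So producers capture 23/31 of the subsidy.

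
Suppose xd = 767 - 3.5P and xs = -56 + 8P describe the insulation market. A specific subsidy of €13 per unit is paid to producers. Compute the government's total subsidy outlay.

Pre-subsidy: 767 - 3.5P = -56 + 8P gives P* = 1646/23, x* = 11880/23.
With the subsidy, sellers receive Ps = Pb + 13 for each unit, where Pb is the price buyers pay.
Supply in terms of Pb becomes xs = -56 + 8(Pb + 13) = 48 + 8Pb. Setting this equal to demand: 767 - 3.5Pb = 48 + 8Pb, so Pb = 1438/23.
Sellers receive Ps = 1438/23 + 13 = 1737/23; x' = 767 − 3.5·(1438/23) = 12608/23.
Government outlay = subsidy × quantity = 13 × 12608/23 = 163904/23.

Government cost = 163904/23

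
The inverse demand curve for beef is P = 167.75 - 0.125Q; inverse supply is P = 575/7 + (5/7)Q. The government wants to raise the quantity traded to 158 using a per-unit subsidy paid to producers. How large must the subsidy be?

Required subsidy s = 47 per unit

At Q = 158, from the demand curve buyers pay Pb = 167.75 − 0.125·158 = 148; from the supply curve sellers need Ps = 575/7 + (5/7)·158 = 195.
The subsidy must fill the gap: s = Ps − Pb = 195 − 148 = 47.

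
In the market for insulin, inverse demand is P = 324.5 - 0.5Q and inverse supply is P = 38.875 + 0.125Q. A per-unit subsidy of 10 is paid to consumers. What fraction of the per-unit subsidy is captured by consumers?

Pre-subsidy: 324.5 - 0.5Q = 38.875 + 0.125Q gives Q* = 457 and P* = 96.
With the rebate, buyers effectively pay Pb = Ps − 10, where Ps is the price sellers receive.
On the curves, Pb = 324.5 - 0.5Q and Ps = 38.875 + 0.125Q; the wedge Ps − Pb = 10 gives 38.875 + 0.125Q − (324.5 - 0.5Q) = 10, so Q' = 473.
Then Pb = 324.5 − 0.5·473 = 88 and Ps = 38.875 + 0.125·473 = 98.
Buyers' price falls by P* − Pb = 96 − 88 = 8; sellers' price rises by Ps − P* = 98 − 96 = 2.
So consumers capture 8/10 = 0.8 of each unit of subsidy.

Consumer share = 0.8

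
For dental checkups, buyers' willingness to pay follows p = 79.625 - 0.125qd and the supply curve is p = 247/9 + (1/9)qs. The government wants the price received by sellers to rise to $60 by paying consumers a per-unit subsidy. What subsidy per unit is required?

At a seller price of 60, quantity supplied is -247 + 9·60 = 293.
Buyers absorb 293 only when they pay pb = 79.625 − 0.125·293 = 43.
s = ps − pb = 60 − 43 = 17.

Required subsidy s = $17 per unit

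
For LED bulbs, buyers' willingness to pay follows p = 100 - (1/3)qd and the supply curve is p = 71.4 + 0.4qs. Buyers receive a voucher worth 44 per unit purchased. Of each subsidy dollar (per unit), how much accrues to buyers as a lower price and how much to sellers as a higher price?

Buyers gain 20 per unit; sellers gain 24 per unit

Pre-subsidy: 100 - (1/3)q = 71.4 + 0.4q gives q* = 39 and p* = 87.
With the rebate, buyers effectively pay pb = ps − 44, where ps is the price sellers receive.
On the curves, pb = 100 - (1/3)q and ps = 71.4 + 0.4q; the wedge ps − pb = 44 gives 71.4 + 0.4q − (100 - (1/3)q) = 44, so q' = 99.
Then pb = 100 − (1/3)·99 = 67 and ps = 71.4 + 0.4·99 = 111.
Buyers' price falls by p* − pb = 87 − 67 = 20; sellers' price rises by ps − p* = 111 − 87 = 24.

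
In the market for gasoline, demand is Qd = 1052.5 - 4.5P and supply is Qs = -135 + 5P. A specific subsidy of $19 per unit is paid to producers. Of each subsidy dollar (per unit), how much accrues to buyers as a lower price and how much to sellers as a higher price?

Buyers gain $10 per unit; sellers gain $9 per unit

Pre-subsidy: 1052.5 - 4.5P = -135 + 5P gives P* = 125, Q* = 490.
With the subsidy, sellers receive Ps = Pb + 19 for each unit, where Pb is the price buyers pay.
Supply in terms of Pb becomes Qs = -135 + 5(Pb + 19) = -40 + 5Pb. Setting this equal to demand: 1052.5 - 4.5Pb = -40 + 5Pb, so Pb = 115.
Sellers receive Ps = 115 + 19 = 134; Q' = 1052.5 − 4.5·115 = 535.
Buyers' price falls by P* − Pb = 125 − 115 = 10; sellers' price rises by Ps − P* = 134 − 125 = 9.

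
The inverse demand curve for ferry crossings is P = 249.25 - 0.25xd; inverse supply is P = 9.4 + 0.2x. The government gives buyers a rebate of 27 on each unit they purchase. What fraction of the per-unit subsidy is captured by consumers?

Pre-subsidy: 249.25 - 0.25x = 9.4 + 0.2x gives x* = 533 and P* = 116.
With the rebate, buyers effectively pay Pb = Ps − 27, where Ps is the price sellers receive.
On the curves, Pb = 249.25 - 0.25x and Ps = 9.4 + 0.2x; the wedge Ps − Pb = 27 gives 9.4 + 0.2x − (249.25 - 0.25x) = 27, so x' = 593.
Then Pb = 249.25 − 0.25·593 = 101 and Ps = 9.4 + 0.2·593 = 128.
Buyers' price falls by P* − Pb = 116 − 101 = 15; sellers' price rises by Ps − P* = 128 − 116 = 12.
So consumers capture 15/27 = 5/9 of each unit of subsidy.

Consumer share = 5/9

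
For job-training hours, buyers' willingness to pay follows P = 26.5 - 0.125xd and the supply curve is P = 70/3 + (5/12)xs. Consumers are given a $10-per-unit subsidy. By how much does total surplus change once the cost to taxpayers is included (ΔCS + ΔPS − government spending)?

Net change in total surplus = -1200/13

Pre-subsidy: 26.5 - 0.125x = 70/3 + (5/12)x gives x* = 76/13 and P* = 335/13.
With the rebate, buyers effectively pay Pb = Ps − 10, where Ps is the price sellers receive.
On the curves, Pb = 26.5 - 0.125x and Ps = 70/3 + (5/12)x; the wedge Ps − Pb = 10 gives 70/3 + (5/12)x − (26.5 - 0.125x) = 10, so x' = 316/13.
Then Pb = 26.5 − 0.125·(316/13) = 305/13 and Ps = 70/3 + (5/12)·(316/13) = 435/13.
ΔCS = ½(76/13 + 316/13)(335/13 − 305/13) = 5880/169; ΔPS = ½(76/13 + 316/13)(435/13 − 335/13) = 19600/169.
Government spending = 10 × 316/13 = 3160/13.
Net change = 5880/169 + 19600/169 − 3160/13 = -1200/13. The loss equals the DWL triangle ½·10·240/13.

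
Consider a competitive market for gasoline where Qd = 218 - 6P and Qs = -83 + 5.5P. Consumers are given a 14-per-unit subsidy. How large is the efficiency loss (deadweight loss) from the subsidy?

Pre-subsidy: 218 - 6P = -83 + 5.5P gives P* = 602/23, Q* = 1402/23.
With the rebate, buyers effectively pay Pb = Ps − 14, where Ps is the price sellers receive.
Demand in terms of Ps becomes Qd = 218 − 6(Ps − 14) = 302 - 6Ps. Setting this equal to supply: 302 - 6Ps = -83 + 5.5Ps, so Ps = 770/23.
Buyers pay Pb = 770/23 − 14 = 448/23; Q' = -83 + 5.5·(770/23) = 2326/23.
The subsidy expands output by 2326/23 − 1402/23 = 924/23 past the efficient level; on those units the gap between marginal cost and willingness to pay runs from 0 up to 14.
DWL = ½ × 14 × 924/23 = 6468/23.

Deadweight loss = 6468/23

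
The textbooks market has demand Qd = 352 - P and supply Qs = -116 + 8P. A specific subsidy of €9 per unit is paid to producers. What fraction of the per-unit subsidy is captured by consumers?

Consumer share = 8/9

Pre-subsidy: 352 - P = -116 + 8P gives P* = 52, Q* = 300.
With the subsidy, sellers receive Ps = Pb + 9 for each unit, where Pb is the price buyers pay.
Supply in terms of Pb becomes Qs = -116 + 8(Pb + 9) = -44 + 8Pb. Setting this equal to demand: 352 - Pb = -44 + 8Pb, so Pb = 44.
Sellers receive Ps = 44 + 9 = 53; Q' = 352 − 1·44 = 308.
Buyers' price falls by P* − Pb = 52 − 44 = 8; sellers' price rises by Ps − P* = 53 − 52 = 1.
So consumers capture 8/9 = 8/9 of each unit of subsidy.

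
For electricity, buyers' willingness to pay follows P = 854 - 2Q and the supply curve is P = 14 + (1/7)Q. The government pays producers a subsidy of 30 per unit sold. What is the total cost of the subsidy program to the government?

Government cost = 12180

Pre-subsidy: 854 - 2Q = 14 + (1/7)Q gives Q* = 392 and P* = 70.
With the subsidy, sellers receive Ps = Pb + 30 for each unit, where Pb is the price buyers pay.
On the curves, Pb = 854 - 2Q and Ps = 14 + (1/7)Q; the wedge Ps − Pb = 30 gives 14 + (1/7)Q − (854 - 2Q) = 30, so Q' = 406.
Then Pb = 854 − 2·406 = 42 and Ps = 14 + (1/7)·406 = 72.
Government outlay = subsidy × quantity = 30 × 406 = 12180.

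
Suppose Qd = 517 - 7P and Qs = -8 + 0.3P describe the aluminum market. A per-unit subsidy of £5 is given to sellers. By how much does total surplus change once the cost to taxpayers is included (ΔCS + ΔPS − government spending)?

Net change in total surplus = -525/146

Pre-subsidy: 517 - 7P = -8 + 0.3P gives P* = 5250/73, Q* = 991/73.
With the subsidy, sellers receive Ps = Pb + 5 for each unit, where Pb is the price buyers pay.
Supply in terms of Pb becomes Qs = -8 + 0.3(Pb + 5) = -6.5 + 0.3Pb. Setting this equal to demand: 517 - 7Pb = -6.5 + 0.3Pb, so Pb = 5235/73.
Sellers receive Ps = 5235/73 + 5 = 5600/73; Q' = 517 − 7·(5235/73) = 1096/73.
ΔCS = ½(991/73 + 1096/73)(5250/73 − 5235/73) = 31305/10658; ΔPS = ½(991/73 + 1096/73)(5600/73 − 5250/73) = 365225/5329.
Government spending = 5 × 1096/73 = 5480/73.
Net change = 31305/10658 + 365225/5329 − 5480/73 = -525/146. The loss equals the DWL triangle ½·5·105/73.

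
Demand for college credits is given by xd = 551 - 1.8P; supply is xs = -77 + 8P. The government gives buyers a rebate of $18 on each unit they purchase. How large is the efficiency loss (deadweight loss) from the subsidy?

Pre-subsidy: 551 - 1.8P = -77 + 8P gives P* = 3140/49, x* = 21347/49.
With the rebate, buyers effectively pay Pb = Ps − 18, where Ps is the price sellers receive.
Demand in terms of Ps becomes xd = 551 − 1.8(Ps − 18) = 583.4 - 1.8Ps. Setting this equal to supply: 583.4 - 1.8Ps = -77 + 8Ps, so Ps = 3302/49.
Buyers pay Pb = 3302/49 − 18 = 2420/49; x' = -77 + 8·(3302/49) = 22643/49.
The subsidy expands output by 22643/49 − 21347/49 = 1296/49 past the efficient level; on those units the gap between marginal cost and willingness to pay runs from 0 up to 18.
DWL = ½ × 18 × 1296/49 = 11664/49.

Deadweight loss = 11664/49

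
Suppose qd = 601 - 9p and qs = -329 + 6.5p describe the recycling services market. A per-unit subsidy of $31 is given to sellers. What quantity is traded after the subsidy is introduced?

Pre-subsidy: 601 - 9p = -329 + 6.5p gives p* = 60, q* = 61.
With the subsidy, sellers receive ps = pb + 31 for each unit, where pb is the price buyers pay.
Supply in terms of pb becomes qs = -329 + 6.5(pb + 31) = -127.5 + 6.5pb. Setting this equal to demand: 601 - 9pb = -127.5 + 6.5pb, so pb = 47.
Sellers receive ps = 47 + 31 = 78; q' = 601 − 9·47 = 178.

q' = 178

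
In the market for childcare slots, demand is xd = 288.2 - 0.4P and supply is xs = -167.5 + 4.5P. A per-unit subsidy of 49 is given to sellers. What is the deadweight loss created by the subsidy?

Pre-subsidy: 288.2 - 0.4P = -167.5 + 4.5P gives P* = 93, x* = 251.
With the subsidy, sellers receive Ps = Pb + 49 for each unit, where Pb is the price buyers pay.
Supply in terms of Pb becomes xs = -167.5 + 4.5(Pb + 49) = 53 + 4.5Pb. Setting this equal to demand: 288.2 - 0.4Pb = 53 + 4.5Pb, so Pb = 48.
Sellers receive Ps = 48 + 49 = 97; x' = 288.2 − 0.4·48 = 269.
The subsidy expands output by 269 − 251 = 18 past the efficient level; on those units the gap between marginal cost and willingness to pay runs from 0 up to 49.
DWL = ½ × 49 × 18 = 441.

Deadweight loss = 441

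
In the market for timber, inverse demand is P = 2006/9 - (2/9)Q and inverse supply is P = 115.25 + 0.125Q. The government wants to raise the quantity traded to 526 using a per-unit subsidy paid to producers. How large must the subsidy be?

At Q = 526, from the demand curve buyers pay Pb = 2006/9 − (2/9)·526 = 106; from the supply curve sellers need Ps = 115.25 + 0.125·526 = 181.
The subsidy must fill the gap: s = Ps − Pb = 181 − 106 = 75.

Required subsidy s = 75 per unit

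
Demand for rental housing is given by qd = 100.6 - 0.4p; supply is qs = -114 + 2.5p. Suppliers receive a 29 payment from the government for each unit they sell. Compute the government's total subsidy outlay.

Pre-subsidy: 100.6 - 0.4p = -114 + 2.5p gives p* = 74, q* = 71.
With the subsidy, sellers receive ps = pb + 29 for each unit, where pb is the price buyers pay.
Supply in terms of pb becomes qs = -114 + 2.5(pb + 29) = -41.5 + 2.5pb. Setting this equal to demand: 100.6 - 0.4pb = -41.5 + 2.5pb, so pb = 49.
Sellers receive ps = 49 + 29 = 78; q' = 100.6 − 0.4·49 = 81.
Government outlay = subsidy × quantity = 29 × 81 = 2349.

Government cost = 2349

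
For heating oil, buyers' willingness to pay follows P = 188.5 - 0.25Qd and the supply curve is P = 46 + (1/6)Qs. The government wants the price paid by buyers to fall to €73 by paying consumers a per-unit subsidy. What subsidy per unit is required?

At a buyer price of 73, quantity demanded is 754 − 4·73 = 462.
Sellers supply 462 only when they receive Ps = 46 + (1/6)·462 = 123.
s = Ps − Pb = 123 − 73 = 50.

Required subsidy s = €50 per unit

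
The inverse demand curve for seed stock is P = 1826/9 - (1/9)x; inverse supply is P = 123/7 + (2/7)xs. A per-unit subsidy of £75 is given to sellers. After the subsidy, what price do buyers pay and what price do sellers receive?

Pre-subsidy: 1826/9 - (1/9)x = 123/7 + (2/7)x gives x* = 467 and P* = 151.
With the subsidy, sellers receive Ps = Pb + 75 for each unit, where Pb is the price buyers pay.
On the curves, Pb = 1826/9 - (1/9)x and Ps = 123/7 + (2/7)x; the wedge Ps − Pb = 75 gives 123/7 + (2/7)x − (1826/9 - (1/9)x) = 75, so x' = 656.
Then Pb = 1826/9 − (1/9)·656 = 130 and Ps = 123/7 + (2/7)·656 = 205.

Buyers pay £130; sellers receive £205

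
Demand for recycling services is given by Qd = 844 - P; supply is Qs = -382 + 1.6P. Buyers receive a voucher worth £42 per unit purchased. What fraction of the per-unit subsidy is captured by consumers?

Pre-subsidy: 844 - P = -382 + 1.6P gives P* = 6130/13, Q* = 4842/13.
With the rebate, buyers effectively pay Pb = Ps − 42, where Ps is the price sellers receive.
Demand in terms of Ps becomes Qd = 844 − 1(Ps − 42) = 886 - Ps. Setting this equal to supply: 886 - Ps = -382 + 1.6Ps, so Ps = 6340/13.
Buyers pay Pb = 6340/13 − 42 = 5794/13; Q' = -382 + 1.6·(6340/13) = 5178/13.
Buyers' price falls by P* − Pb = 6130/13 − 5794/13 = 336/13; sellers' price rises by Ps − P* = 6340/13 − 6130/13 = 210/13.
So consumers capture (336/13)/42 = 8/13 of each unit of subsidy.

Consumer share = 8/13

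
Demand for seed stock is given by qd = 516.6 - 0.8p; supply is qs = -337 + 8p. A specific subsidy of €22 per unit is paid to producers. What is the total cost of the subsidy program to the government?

Government cost = €10010

Pre-subsidy: 516.6 - 0.8p = -337 + 8p gives p* = 97, q* = 439.
With the subsidy, sellers receive ps = pb + 22 for each unit, where pb is the price buyers pay.
Supply in terms of pb becomes qs = -337 + 8(pb + 22) = -161 + 8pb. Setting this equal to demand: 516.6 - 0.8pb = -161 + 8pb, so pb = 77.
Sellers receive ps = 77 + 22 = 99; q' = 516.6 − 0.8·77 = 455.
Government outlay = subsidy × quantity = 22 × 455 = 10010.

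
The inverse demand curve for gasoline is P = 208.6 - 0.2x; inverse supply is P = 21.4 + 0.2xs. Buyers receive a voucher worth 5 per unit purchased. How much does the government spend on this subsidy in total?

Pre-subsidy: 208.6 - 0.2x = 21.4 + 0.2x gives x* = 468 and P* = 115.
With the rebate, buyers effectively pay Pb = Ps − 5, where Ps is the price sellers receive.
On the curves, Pb = 208.6 - 0.2x and Ps = 21.4 + 0.2x; the wedge Ps − Pb = 5 gives 21.4 + 0.2x − (208.6 - 0.2x) = 5, so x' = 480.5.
Then Pb = 208.6 − 0.2·480.5 = 112.5 and Ps = 21.4 + 0.2·480.5 = 117.5.
Government outlay = subsidy × quantity = 5 × 480.5 = 2402.5.

Government cost = 2402.5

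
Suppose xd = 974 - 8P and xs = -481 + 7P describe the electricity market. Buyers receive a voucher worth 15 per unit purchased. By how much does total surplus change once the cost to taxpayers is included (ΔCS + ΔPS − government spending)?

Net change in total surplus = -420

Pre-subsidy: 974 - 8P = -481 + 7P gives P* = 97, x* = 198.
With the rebate, buyers effectively pay Pb = Ps − 15, where Ps is the price sellers receive.
Demand in terms of Ps becomes xd = 974 − 8(Ps − 15) = 1094 - 8Ps. Setting this equal to supply: 1094 - 8Ps = -481 + 7Ps, so Ps = 105.
Buyers pay Pb = 105 − 15 = 90; x' = -481 + 7·105 = 254.
ΔCS = ½(198 + 254)(97 − 90) = 1582; ΔPS = ½(198 + 254)(105 − 97) = 1808.
Government spending = 15 × 254 = 3810.
Net change = 1582 + 1808 − 3810 = -420. The loss equals the DWL triangle ½·15·56.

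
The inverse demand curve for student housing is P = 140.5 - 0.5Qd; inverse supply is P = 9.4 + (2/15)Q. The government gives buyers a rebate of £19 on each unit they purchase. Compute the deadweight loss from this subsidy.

Deadweight loss = £285

Pre-subsidy: 140.5 - 0.5Q = 9.4 + (2/15)Q gives Q* = 207 and P* = 37.
With the rebate, buyers effectively pay Pb = Ps − 19, where Ps is the price sellers receive.
On the curves, Pb = 140.5 - 0.5Q and Ps = 9.4 + (2/15)Q; the wedge Ps − Pb = 19 gives 9.4 + (2/15)Q − (140.5 - 0.5Q) = 19, so Q' = 237.
Then Pb = 140.5 − 0.5·237 = 22 and Ps = 9.4 + (2/15)·237 = 41.
The subsidy expands output by 237 − 207 = 30 past the efficient level; on those units the gap between marginal cost and willingness to pay runs from 0 up to 19.
DWL = ½ × 19 × 30 = 285.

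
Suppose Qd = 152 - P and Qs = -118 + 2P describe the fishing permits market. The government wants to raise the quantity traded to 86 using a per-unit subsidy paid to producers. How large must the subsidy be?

Required subsidy s = 36 per unit

At Q = 86, invert demand for the buyer price: Pb = (152 − 86)/1 = 66; invert supply for the seller price: Ps = (86 − (-118))/2 = 102.
The subsidy must fill the gap: s = Ps − Pb = 102 − 66 = 36.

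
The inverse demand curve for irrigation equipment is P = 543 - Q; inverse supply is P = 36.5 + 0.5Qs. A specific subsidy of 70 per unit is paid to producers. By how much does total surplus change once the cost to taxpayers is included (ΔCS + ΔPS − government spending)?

Net change in total surplus = -4900/3

Pre-subsidy: 543 - Q = 36.5 + 0.5Q gives Q* = 1013/3 and P* = 616/3.
With the subsidy, sellers receive Ps = Pb + 70 for each unit, where Pb is the price buyers pay.
On the curves, Pb = 543 - Q and Ps = 36.5 + 0.5Q; the wedge Ps − Pb = 70 gives 36.5 + 0.5Q − (543 - Q) = 70, so Q' = 1153/3.
Then Pb = 543 − 1·(1153/3) = 476/3 and Ps = 36.5 + 0.5·(1153/3) = 686/3.
ΔCS = ½(1013/3 + 1153/3)(616/3 − 476/3) = 50540/3; ΔPS = ½(1013/3 + 1153/3)(686/3 − 616/3) = 25270/3.
Government spending = 70 × 1153/3 = 80710/3.
Net change = 50540/3 + 25270/3 − 80710/3 = -4900/3. The loss equals the DWL triangle ½·70·140/3.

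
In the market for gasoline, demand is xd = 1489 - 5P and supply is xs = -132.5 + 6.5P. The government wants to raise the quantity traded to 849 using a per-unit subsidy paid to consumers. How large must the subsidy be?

At x = 849, invert demand for the buyer price: Pb = (1489 − 849)/5 = 128; invert supply for the seller price: Ps = (849 − (-132.5))/6.5 = 151.
The subsidy must fill the gap: s = Ps − Pb = 151 − 128 = 23.

Required subsidy s = 23 per unit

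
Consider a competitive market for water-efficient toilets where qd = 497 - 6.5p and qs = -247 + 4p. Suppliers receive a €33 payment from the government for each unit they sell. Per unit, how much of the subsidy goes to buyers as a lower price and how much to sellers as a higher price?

Buyers gain 88/7 per unit; sellers gain 143/7 per unit

Pre-subsidy: 497 - 6.5p = -247 + 4p gives p* = 496/7, q* = 255/7.
With the subsidy, sellers receive ps = pb + 33 for each unit, where pb is the price buyers pay.
Supply in terms of pb becomes qs = -247 + 4(pb + 33) = -115 + 4pb. Setting this equal to demand: 497 - 6.5pb = -115 + 4pb, so pb = 408/7.
Sellers receive ps = 408/7 + 33 = 639/7; q' = 497 − 6.5·(408/7) = 827/7.
Buyers' price falls by p* − pb = 496/7 − 408/7 = 88/7; sellers' price rises by ps − p* = 639/7 − 496/7 = 143/7.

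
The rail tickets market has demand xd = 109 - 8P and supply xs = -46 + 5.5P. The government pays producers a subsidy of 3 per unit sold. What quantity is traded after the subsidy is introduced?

x' = 727/27

Pre-subsidy: 109 - 8P = -46 + 5.5P gives P* = 310/27, x* = 463/27.
With the subsidy, sellers receive Ps = Pb + 3 for each unit, where Pb is the price buyers pay.
Supply in terms of Pb becomes xs = -46 + 5.5(Pb + 3) = -29.5 + 5.5Pb. Setting this equal to demand: 109 - 8Pb = -29.5 + 5.5Pb, so Pb = 277/27.
Sellers receive Ps = 277/27 + 3 = 358/27; x' = 109 − 8·(277/27) = 727/27.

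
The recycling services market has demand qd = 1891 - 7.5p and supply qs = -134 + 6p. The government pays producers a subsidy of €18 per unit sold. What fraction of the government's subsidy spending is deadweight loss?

Pre-subsidy: 1891 - 7.5p = -134 + 6p gives p* = 150, q* = 766.
With the subsidy, sellers receive ps = pb + 18 for each unit, where pb is the price buyers pay.
Supply in terms of pb becomes qs = -134 + 6(pb + 18) = -26 + 6pb. Setting this equal to demand: 1891 - 7.5pb = -26 + 6pb, so pb = 142.
Sellers receive ps = 142 + 18 = 160; q' = 1891 − 7.5·142 = 826.
ΔCS = ½(766 + 826)(150 − 142) = 6368; ΔPS = ½(766 + 826)(160 − 150) = 7960.
Government spending = 18 × 826 = 14868.
DWL = ½ × 18 × (826 − 766) = 540; fraction = 540 / 14868 = 15/413.

DWL / government spending = 15/413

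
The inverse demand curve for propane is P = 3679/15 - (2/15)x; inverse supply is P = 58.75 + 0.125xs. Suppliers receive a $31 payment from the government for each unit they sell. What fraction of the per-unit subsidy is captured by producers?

Pre-subsidy: 3679/15 - (2/15)x = 58.75 + 0.125x gives x* = 722 and P* = 149.
With the subsidy, sellers receive Ps = Pb + 31 for each unit, where Pb is the price buyers pay.
On the curves, Pb = 3679/15 - (2/15)x and Ps = 58.75 + 0.125x; the wedge Ps − Pb = 31 gives 58.75 + 0.125x − (3679/15 - (2/15)x) = 31, so x' = 842.
Then Pb = 3679/15 − (2/15)·842 = 133 and Ps = 58.75 + 0.125·842 = 164.
Buyers' price falls by P* − Pb = 149 − 133 = 16; sellers' price rises by Ps − P* = 164 − 149 = 15.
So producers capture 15/31 = 15/31 of each unit of subsidy.

Producer share = 15/31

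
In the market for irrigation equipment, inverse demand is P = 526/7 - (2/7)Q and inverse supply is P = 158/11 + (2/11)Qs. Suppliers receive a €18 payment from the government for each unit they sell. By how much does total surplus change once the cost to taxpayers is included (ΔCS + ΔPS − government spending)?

Pre-subsidy: 526/7 - (2/7)Q = 158/11 + (2/11)Q gives Q* = 130 and P* = 38.
With the subsidy, sellers receive Ps = Pb + 18 for each unit, where Pb is the price buyers pay.
On the curves, Pb = 526/7 - (2/7)Q and Ps = 158/11 + (2/11)Q; the wedge Ps − Pb = 18 gives 158/11 + (2/11)Q − (526/7 - (2/7)Q) = 18, so Q' = 168.5.
Then Pb = 526/7 − (2/7)·168.5 = 27 and Ps = 158/11 + (2/11)·168.5 = 45.
ΔCS = ½(130 + 168.5)(38 − 27) = 1641.75; ΔPS = ½(130 + 168.5)(45 − 38) = 1044.75.
Government spending = 18 × 168.5 = 3033.
Net change = 1641.75 + 1044.75 − 3033 = -346.5. The loss equals the DWL triangle ½·18·38.5.

Net change in total surplus = -€346.5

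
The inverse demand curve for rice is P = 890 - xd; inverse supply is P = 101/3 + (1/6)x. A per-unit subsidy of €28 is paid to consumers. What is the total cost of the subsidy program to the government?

Pre-subsidy: 890 - x = 101/3 + (1/6)x gives x* = 734 and P* = 156.
With the rebate, buyers effectively pay Pb = Ps − 28, where Ps is the price sellers receive.
On the curves, Pb = 890 - x and Ps = 101/3 + (1/6)x; the wedge Ps − Pb = 28 gives 101/3 + (1/6)x − (890 - x) = 28, so x' = 758.
Then Pb = 890 − 1·758 = 132 and Ps = 101/3 + (1/6)·758 = 160.
Government outlay = subsidy × quantity = 28 × 758 = 21224.

Government cost = €21224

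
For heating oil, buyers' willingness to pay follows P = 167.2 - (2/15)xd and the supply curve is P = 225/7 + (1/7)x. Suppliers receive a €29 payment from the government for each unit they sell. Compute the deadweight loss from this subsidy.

Deadweight loss = €1522.5

Pre-subsidy: 167.2 - (2/15)x = 225/7 + (1/7)x gives x* = 489 and P* = 102.
With the subsidy, sellers receive Ps = Pb + 29 for each unit, where Pb is the price buyers pay.
On the curves, Pb = 167.2 - (2/15)x and Ps = 225/7 + (1/7)x; the wedge Ps − Pb = 29 gives 225/7 + (1/7)x − (167.2 - (2/15)x) = 29, so x' = 594.
Then Pb = 167.2 − (2/15)·594 = 88 and Ps = 225/7 + (1/7)·594 = 117.
The subsidy expands output by 594 − 489 = 105 past the efficient level; on those units the gap between marginal cost and willingness to pay runs from 0 up to 29.
DWL = ½ × 29 × 105 = 1522.5.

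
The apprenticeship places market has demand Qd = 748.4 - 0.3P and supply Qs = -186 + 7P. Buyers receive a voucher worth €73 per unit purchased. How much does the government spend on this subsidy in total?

Pre-subsidy: 748.4 - 0.3P = -186 + 7P gives P* = 128, Q* = 710.
With the rebate, buyers effectively pay Pb = Ps − 73, where Ps is the price sellers receive.
Demand in terms of Ps becomes Qd = 748.4 − 0.3(Ps − 73) = 770.3 - 0.3Ps. Setting this equal to supply: 770.3 - 0.3Ps = -186 + 7Ps, so Ps = 131.
Buyers pay Pb = 131 − 73 = 58; Q' = -186 + 7·131 = 731.
Government outlay = subsidy × quantity = 73 × 731 = 53363.

Government cost = €53363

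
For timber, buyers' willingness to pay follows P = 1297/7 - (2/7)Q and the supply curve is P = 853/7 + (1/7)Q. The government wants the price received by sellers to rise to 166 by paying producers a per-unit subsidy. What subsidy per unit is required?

At a seller price of 166, quantity supplied is -853 + 7·166 = 309.
Buyers absorb 309 only when they pay Pb = 1297/7 − (2/7)·309 = 97.
s = Ps − Pb = 166 − 97 = 69.

Required subsidy s = 69 per unit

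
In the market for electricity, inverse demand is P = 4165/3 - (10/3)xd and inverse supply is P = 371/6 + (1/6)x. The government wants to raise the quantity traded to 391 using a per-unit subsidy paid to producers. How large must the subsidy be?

Required subsidy s = 42 per unit

At x = 391, from the demand curve buyers pay Pb = 4165/3 − (10/3)·391 = 85; from the supply curve sellers need Ps = 371/6 + (1/6)·391 = 127.
The subsidy must fill the gap: s = Ps − Pb = 127 − 85 = 42.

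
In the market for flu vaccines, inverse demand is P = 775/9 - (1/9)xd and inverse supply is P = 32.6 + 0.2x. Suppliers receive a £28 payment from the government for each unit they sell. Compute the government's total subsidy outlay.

Pre-subsidy: 775/9 - (1/9)x = 32.6 + 0.2x gives x* = 172 and P* = 67.
With the subsidy, sellers receive Ps = Pb + 28 for each unit, where Pb is the price buyers pay.
On the curves, Pb = 775/9 - (1/9)x and Ps = 32.6 + 0.2x; the wedge Ps − Pb = 28 gives 32.6 + 0.2x − (775/9 - (1/9)x) = 28, so x' = 262.
Then Pb = 775/9 − (1/9)·262 = 57 and Ps = 32.6 + 0.2·262 = 85.
Government outlay = subsidy × quantity = 28 × 262 = 7336.

Government cost = £7336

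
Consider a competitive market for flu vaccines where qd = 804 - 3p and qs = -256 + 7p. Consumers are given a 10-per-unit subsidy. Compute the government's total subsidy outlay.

Pre-subsidy: 804 - 3p = -256 + 7p gives p* = 106, q* = 486.
With the rebate, buyers effectively pay pb = ps − 10, where ps is the price sellers receive.
Demand in terms of ps becomes qd = 804 − 3(ps − 10) = 834 - 3ps. Setting this equal to supply: 834 - 3ps = -256 + 7ps, so ps = 109.
Buyers pay pb = 109 − 10 = 99; q' = -256 + 7·109 = 507.
Government outlay = subsidy × quantity = 10 × 507 = 5070.

Government cost = 5070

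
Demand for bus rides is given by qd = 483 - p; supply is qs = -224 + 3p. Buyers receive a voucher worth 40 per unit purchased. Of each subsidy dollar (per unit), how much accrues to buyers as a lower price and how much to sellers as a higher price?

Pre-subsidy: 483 - p = -224 + 3p gives p* = 176.75, q* = 306.25.
With the rebate, buyers effectively pay pb = ps − 40, where ps is the price sellers receive.
Demand in terms of ps becomes qd = 483 − 1(ps − 40) = 523 - ps. Setting this equal to supply: 523 - ps = -224 + 3ps, so ps = 186.75.
Buyers pay pb = 186.75 − 40 = 146.75; q' = -224 + 3·186.75 = 336.25.
Buyers' price falls by p* − pb = 176.75 − 146.75 = 30; sellers' price rises by ps − p* = 186.75 − 176.75 = 10.

Buyers gain 30 per unit; sellers gain 10 per unit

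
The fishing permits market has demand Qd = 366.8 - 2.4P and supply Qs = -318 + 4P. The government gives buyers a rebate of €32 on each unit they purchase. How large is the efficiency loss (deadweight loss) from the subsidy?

Pre-subsidy: 366.8 - 2.4P = -318 + 4P gives P* = 107, Q* = 110.
With the rebate, buyers effectively pay Pb = Ps − 32, where Ps is the price sellers receive.
Demand in terms of Ps becomes Qd = 366.8 − 2.4(Ps − 32) = 443.6 - 2.4Ps. Setting this equal to supply: 443.6 - 2.4Ps = -318 + 4Ps, so Ps = 119.
Buyers pay Pb = 119 − 32 = 87; Q' = -318 + 4·119 = 158.
The subsidy expands output by 158 − 110 = 48 past the efficient level; on those units the gap between marginal cost and willingness to pay runs from 0 up to 32.
DWL = ½ × 32 × 48 = 768.

Deadweight loss = €768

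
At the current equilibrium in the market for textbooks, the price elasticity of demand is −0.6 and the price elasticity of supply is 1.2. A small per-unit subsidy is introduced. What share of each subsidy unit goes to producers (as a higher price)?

Producer share = 1/3

For a small subsidy around the equilibrium, the benefit split depends on the relative slopes, which at a point are proportional to the elasticities.
Buyer share = εs/(εs + |εd|) = 1.2/(1.2 + 0.6) = 2/3; seller share = |εd|/(εs + |εd|) = 1/3.
So producers capture 1/3 of the subsidy.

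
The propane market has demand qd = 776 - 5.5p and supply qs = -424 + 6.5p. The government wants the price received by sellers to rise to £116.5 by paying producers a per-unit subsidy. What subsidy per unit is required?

At a seller price of 116.5, quantity supplied is -424 + 6.5·116.5 = 333.25.
Buyers absorb 333.25 only when they pay pb with 776 − 5.5·pb = 333.25, i.e. pb = 80.5.
s = ps − pb = 116.5 − 80.5 = 36.

Required subsidy s = £36 per unit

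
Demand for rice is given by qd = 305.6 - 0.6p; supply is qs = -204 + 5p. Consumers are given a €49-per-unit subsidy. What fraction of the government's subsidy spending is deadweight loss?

Pre-subsidy: 305.6 - 0.6p = -204 + 5p gives p* = 91, q* = 251.
With the rebate, buyers effectively pay pb = ps − 49, where ps is the price sellers receive.
Demand in terms of ps becomes qd = 305.6 − 0.6(ps − 49) = 335 - 0.6ps. Setting this equal to supply: 335 - 0.6ps = -204 + 5ps, so ps = 96.25.
Buyers pay pb = 96.25 − 49 = 47.25; q' = -204 + 5·96.25 = 277.25.
ΔCS = ½(251 + 277.25)(91 − 47.25) = 11555.46875; ΔPS = ½(251 + 277.25)(96.25 − 91) = 1386.65625.
Government spending = 49 × 277.25 = 13585.25.
DWL = ½ × 49 × (277.25 − 251) = 643.125; fraction = 643.125 / 13585.25 = 105/2218.

DWL / government spending = 105/2218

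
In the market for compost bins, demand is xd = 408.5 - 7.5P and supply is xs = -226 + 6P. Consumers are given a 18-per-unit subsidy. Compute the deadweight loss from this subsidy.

Deadweight loss = 540

Pre-subsidy: 408.5 - 7.5P = -226 + 6P gives P* = 47, x* = 56.
With the rebate, buyers effectively pay Pb = Ps − 18, where Ps is the price sellers receive.
Demand in terms of Ps becomes xd = 408.5 − 7.5(Ps − 18) = 543.5 - 7.5Ps. Setting this equal to supply: 543.5 - 7.5Ps = -226 + 6Ps, so Ps = 57.
Buyers pay Pb = 57 − 18 = 39; x' = -226 + 6·57 = 116.
The subsidy expands output by 116 − 56 = 60 past the efficient level; on those units the gap between marginal cost and willingness to pay runs from 0 up to 18.
DWL = ½ × 18 × 60 = 540.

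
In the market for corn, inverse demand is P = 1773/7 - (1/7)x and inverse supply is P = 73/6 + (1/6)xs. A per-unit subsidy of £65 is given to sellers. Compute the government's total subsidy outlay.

Government cost = £64285

Pre-subsidy: 1773/7 - (1/7)x = 73/6 + (1/6)x gives x* = 779 and P* = 142.
With the subsidy, sellers receive Ps = Pb + 65 for each unit, where Pb is the price buyers pay.
On the curves, Pb = 1773/7 - (1/7)x and Ps = 73/6 + (1/6)x; the wedge Ps − Pb = 65 gives 73/6 + (1/6)x − (1773/7 - (1/7)x) = 65, so x' = 989.
Then Pb = 1773/7 − (1/7)·989 = 112 and Ps = 73/6 + (1/6)·989 = 177.
Government outlay = subsidy × quantity = 65 × 989 = 64285.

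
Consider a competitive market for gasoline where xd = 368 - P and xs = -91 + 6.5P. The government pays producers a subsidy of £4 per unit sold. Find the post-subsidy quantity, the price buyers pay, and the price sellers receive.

x' = 4654/15; buyers pay 866/15; sellers receive 926/15

Pre-subsidy: 368 - P = -91 + 6.5P gives P* = 61.2, x* = 306.8.
With the subsidy, sellers receive Ps = Pb + 4 for each unit, where Pb is the price buyers pay.
Supply in terms of Pb becomes xs = -91 + 6.5(Pb + 4) = -65 + 6.5Pb. Setting this equal to demand: 368 - Pb = -65 + 6.5Pb, so Pb = 866/15.
Sellers receive Ps = 866/15 + 4 = 926/15; x' = 368 − 1·(866/15) = 4654/15.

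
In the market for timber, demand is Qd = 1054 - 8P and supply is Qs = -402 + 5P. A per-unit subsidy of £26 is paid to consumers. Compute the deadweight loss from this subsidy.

Deadweight loss = £1040

Pre-subsidy: 1054 - 8P = -402 + 5P gives P* = 112, Q* = 158.
With the rebate, buyers effectively pay Pb = Ps − 26, where Ps is the price sellers receive.
Demand in terms of Ps becomes Qd = 1054 − 8(Ps − 26) = 1262 - 8Ps. Setting this equal to supply: 1262 - 8Ps = -402 + 5Ps, so Ps = 128.
Buyers pay Pb = 128 − 26 = 102; Q' = -402 + 5·128 = 238.
The subsidy expands output by 238 − 158 = 80 past the efficient level; on those units the gap between marginal cost and willingness to pay runs from 0 up to 26.
DWL = ½ × 26 × 80 = 1040.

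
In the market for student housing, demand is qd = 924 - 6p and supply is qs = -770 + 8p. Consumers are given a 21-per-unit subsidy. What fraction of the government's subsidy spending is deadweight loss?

DWL / government spending = 2/15

Pre-subsidy: 924 - 6p = -770 + 8p gives p* = 121, q* = 198.
With the rebate, buyers effectively pay pb = ps − 21, where ps is the price sellers receive.
Demand in terms of ps becomes qd = 924 − 6(ps − 21) = 1050 - 6ps. Setting this equal to supply: 1050 - 6ps = -770 + 8ps, so ps = 130.
Buyers pay pb = 130 − 21 = 109; q' = -770 + 8·130 = 270.
ΔCS = ½(198 + 270)(121 − 109) = 2808; ΔPS = ½(198 + 270)(130 − 121) = 2106.
Government spending = 21 × 270 = 5670.
DWL = ½ × 21 × (270 − 198) = 756; fraction = 756 / 5670 = 2/15.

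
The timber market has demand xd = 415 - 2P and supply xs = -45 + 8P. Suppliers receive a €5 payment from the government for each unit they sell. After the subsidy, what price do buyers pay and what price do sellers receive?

Buyers pay €42; sellers receive €47

Pre-subsidy: 415 - 2P = -45 + 8P gives P* = 46, x* = 323.
With the subsidy, sellers receive Ps = Pb + 5 for each unit, where Pb is the price buyers pay.
Supply in terms of Pb becomes xs = -45 + 8(Pb + 5) = -5 + 8Pb. Setting this equal to demand: 415 - 2Pb = -5 + 8Pb, so Pb = 42.
Sellers receive Ps = 42 + 5 = 47; x' = 415 − 2·42 = 331.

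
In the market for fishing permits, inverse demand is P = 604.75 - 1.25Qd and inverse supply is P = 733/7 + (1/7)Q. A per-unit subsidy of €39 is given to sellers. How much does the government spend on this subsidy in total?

Pre-subsidy: 604.75 - 1.25Q = 733/7 + (1/7)Q gives Q* = 359 and P* = 156.
With the subsidy, sellers receive Ps = Pb + 39 for each unit, where Pb is the price buyers pay.
On the curves, Pb = 604.75 - 1.25Q and Ps = 733/7 + (1/7)Q; the wedge Ps − Pb = 39 gives 733/7 + (1/7)Q − (604.75 - 1.25Q) = 39, so Q' = 387.
Then Pb = 604.75 − 1.25·387 = 121 and Ps = 733/7 + (1/7)·387 = 160.
Government outlay = subsidy × quantity = 39 × 387 = 15093.

Government cost = €15093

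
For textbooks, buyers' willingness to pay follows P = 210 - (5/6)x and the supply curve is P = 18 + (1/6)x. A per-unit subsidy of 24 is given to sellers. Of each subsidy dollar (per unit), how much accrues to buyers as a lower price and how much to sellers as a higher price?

Pre-subsidy: 210 - (5/6)x = 18 + (1/6)x gives x* = 192 and P* = 50.
With the subsidy, sellers receive Ps = Pb + 24 for each unit, where Pb is the price buyers pay.
On the curves, Pb = 210 - (5/6)x and Ps = 18 + (1/6)x; the wedge Ps − Pb = 24 gives 18 + (1/6)x − (210 - (5/6)x) = 24, so x' = 216.
Then Pb = 210 − (5/6)·216 = 30 and Ps = 18 + (1/6)·216 = 54.
Buyers' price falls by P* − Pb = 50 − 30 = 20; sellers' price rises by Ps − P* = 54 − 50 = 4.

Buyers gain 20 per unit; sellers gain 4 per unit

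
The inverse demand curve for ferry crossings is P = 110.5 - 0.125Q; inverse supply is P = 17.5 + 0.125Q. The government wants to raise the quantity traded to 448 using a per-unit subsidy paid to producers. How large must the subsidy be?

At Q = 448, from the demand curve buyers pay Pb = 110.5 − 0.125·448 = 54.5; from the supply curve sellers need Ps = 17.5 + 0.125·448 = 73.5.
The subsidy must fill the gap: s = Ps − Pb = 73.5 − 54.5 = 19.

Required subsidy s = 19 per unit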